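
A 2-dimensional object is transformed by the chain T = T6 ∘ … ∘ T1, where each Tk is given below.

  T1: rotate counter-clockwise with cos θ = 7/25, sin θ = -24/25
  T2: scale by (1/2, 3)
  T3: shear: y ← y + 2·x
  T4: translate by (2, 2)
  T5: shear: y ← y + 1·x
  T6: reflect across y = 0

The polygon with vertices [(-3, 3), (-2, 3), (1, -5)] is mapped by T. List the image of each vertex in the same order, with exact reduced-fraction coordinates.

T1 rotate counter-clockwise with cos θ = 7/25, sin θ = -24/25: (-3, 3) → (51/25, 93/25); (-2, 3) → (58/25, 69/25); (1, -5) → (-113/25, -59/25)
T2 scale by (1/2, 3): (51/25, 93/25) → (51/50, 279/25); (58/25, 69/25) → (29/25, 207/25); (-113/25, -59/25) → (-113/50, -177/25)
T3 shear: y ← y + 2·x: (51/50, 279/25) → (51/50, 66/5); (29/25, 207/25) → (29/25, 53/5); (-113/50, -177/25) → (-113/50, -58/5)
T4 translate by (2, 2): (51/50, 66/5) → (151/50, 76/5); (29/25, 53/5) → (79/25, 63/5); (-113/50, -58/5) → (-13/50, -48/5)
T5 shear: y ← y + 1·x: (151/50, 76/5) → (151/50, 911/50); (79/25, 63/5) → (79/25, 394/25); (-13/50, -48/5) → (-13/50, -493/50)
T6 reflect across y = 0: (151/50, 911/50) → (151/50, -911/50); (79/25, 394/25) → (79/25, -394/25); (-13/50, -493/50) → (-13/50, 493/50)

image vertices: (151/50, -911/50), (79/25, -394/25), (-13/50, 493/50)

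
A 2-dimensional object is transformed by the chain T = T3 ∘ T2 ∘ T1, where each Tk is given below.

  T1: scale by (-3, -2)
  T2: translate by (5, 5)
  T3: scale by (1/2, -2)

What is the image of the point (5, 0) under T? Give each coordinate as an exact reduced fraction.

T(p) = (-5, -10)

T1 scale by (-3, -2): (5, 0) → (-15, 0)
T2 translate by (5, 5): (-15, 0) → (-10, 5)
T3 scale by (1/2, -2): (-10, 5) → (-5, -10)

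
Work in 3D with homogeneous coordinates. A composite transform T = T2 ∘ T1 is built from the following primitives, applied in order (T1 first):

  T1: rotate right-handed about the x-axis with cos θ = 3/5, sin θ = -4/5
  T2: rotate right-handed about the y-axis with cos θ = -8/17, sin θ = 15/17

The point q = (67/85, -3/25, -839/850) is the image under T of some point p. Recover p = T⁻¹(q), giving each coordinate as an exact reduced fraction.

T1 = [1 0 0 0; 0 3/5 4/5 0; 0 -4/5 3/5 0; 0 0 0 1]
T2·T1 = [-8/17 -12/17 9/17 0; 0 3/5 4/5 0; -15/17 32/85 -24/85 0; 0 0 0 1]
det M = 1; M⁻¹ = [-8/17 0 -15/17 0; -12/17 3/5 32/85 0; 9/17 4/5 -24/85 0; 0 0 0 1]
M⁻¹ · (67/85, -3/25, -839/850)ᵀ = (1/2, -1, 3/5)ᵀ

p = (1/2, -1, 3/5)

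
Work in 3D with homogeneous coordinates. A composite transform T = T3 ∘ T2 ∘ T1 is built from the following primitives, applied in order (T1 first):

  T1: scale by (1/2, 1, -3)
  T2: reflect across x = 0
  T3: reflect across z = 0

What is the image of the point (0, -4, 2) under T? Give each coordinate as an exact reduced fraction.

T1 scale by (1/2, 1, -3): (0, -4, 2) → (0, -4, -6)
T2 reflect across x = 0: (0, -4, -6) → (0, -4, -6)
T3 reflect across z = 0: (0, -4, -6) → (0, -4, 6)

T(p) = (0, -4, 6)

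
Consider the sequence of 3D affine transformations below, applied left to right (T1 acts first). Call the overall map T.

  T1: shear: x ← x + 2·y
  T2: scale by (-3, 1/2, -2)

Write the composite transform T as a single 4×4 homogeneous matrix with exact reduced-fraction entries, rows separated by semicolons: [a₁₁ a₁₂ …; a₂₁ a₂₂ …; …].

T = [-3 -6 0 0; 0 1/2 0 0; 0 0 -2 0; 0 0 0 1]

T1 = [1 2 0 0; 0 1 0 0; 0 0 1 0; 0 0 0 1]
T2·T1 = [-3 -6 0 0; 0 1/2 0 0; 0 0 -2 0; 0 0 0 1]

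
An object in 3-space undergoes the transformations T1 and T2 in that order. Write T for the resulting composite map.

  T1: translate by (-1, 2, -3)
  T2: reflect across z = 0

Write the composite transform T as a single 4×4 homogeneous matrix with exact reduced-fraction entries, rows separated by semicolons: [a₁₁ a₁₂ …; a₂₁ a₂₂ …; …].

T = [1 0 0 -1; 0 1 0 2; 0 0 -1 3; 0 0 0 1]

T1 = [1 0 0 -1; 0 1 0 2; 0 0 1 -3; 0 0 0 1]
T2·T1 = [1 0 0 -1; 0 1 0 2; 0 0 -1 3; 0 0 0 1]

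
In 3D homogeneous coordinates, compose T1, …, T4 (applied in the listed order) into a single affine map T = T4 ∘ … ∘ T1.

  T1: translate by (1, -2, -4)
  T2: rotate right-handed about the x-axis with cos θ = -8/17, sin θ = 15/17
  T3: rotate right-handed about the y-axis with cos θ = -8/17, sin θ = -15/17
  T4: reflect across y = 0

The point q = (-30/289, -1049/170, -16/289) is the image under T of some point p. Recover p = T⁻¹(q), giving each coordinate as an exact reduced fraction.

T1 = [1 0 0 1; 0 1 0 -2; 0 0 1 -4; 0 0 0 1]
T2·T1 = [1 0 0 1; 0 -8/17 -15/17 76/17; 0 15/17 -8/17 2/17; 0 0 0 1]
T3·…·T1 = [-8/17 -225/289 120/289 -166/289; 0 -8/17 -15/17 76/17; 15/17 -120/289 64/289 239/289; 0 0 0 1]
T4·…·T1 = [-8/17 -225/289 120/289 -166/289; 0 8/17 15/17 -76/17; 15/17 -120/289 64/289 239/289; 0 0 0 1]
det M = -1; M⁻¹ = [-8/17 0 15/17 -1; -225/289 8/17 -120/289 2; 120/289 15/17 64/289 4; 0 0 0 1]
M⁻¹ · (-30/289, -1049/170, -16/289)ᵀ = (-1, -4/5, -3/2)ᵀ

p = (-1, -4/5, -3/2)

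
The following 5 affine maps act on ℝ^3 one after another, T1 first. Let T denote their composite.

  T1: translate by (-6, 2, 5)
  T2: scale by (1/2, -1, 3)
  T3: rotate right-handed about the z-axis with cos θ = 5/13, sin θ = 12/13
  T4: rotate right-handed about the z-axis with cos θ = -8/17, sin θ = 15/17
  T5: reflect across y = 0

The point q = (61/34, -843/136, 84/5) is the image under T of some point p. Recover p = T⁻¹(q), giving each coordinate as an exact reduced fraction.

p = (5/4, 4, 3/5)

T1 = [1 0 0 -6; 0 1 0 2; 0 0 1 5; 0 0 0 1]
T2·T1 = [1/2 0 0 -3; 0 -1 0 -2; 0 0 3 15; 0 0 0 1]
T3·…·T1 = [5/26 12/13 0 9/13; 6/13 -5/13 0 -46/13; 0 0 3 15; 0 0 0 1]
T4·…·T1 = [-110/221 -21/221 0 618/221; -21/442 220/221 0 503/221; 0 0 3 15; 0 0 0 1]
T5·…·T1 = [-110/221 -21/221 0 618/221; 21/442 -220/221 0 -503/221; 0 0 3 15; 0 0 0 1]
det M = 3/2; M⁻¹ = [-440/221 42/221 0 6; -21/221 -220/221 0 -2; 0 0 1/3 -5; 0 0 0 1]
M⁻¹ · (61/34, -843/136, 84/5)ᵀ = (5/4, 4, 3/5)ᵀ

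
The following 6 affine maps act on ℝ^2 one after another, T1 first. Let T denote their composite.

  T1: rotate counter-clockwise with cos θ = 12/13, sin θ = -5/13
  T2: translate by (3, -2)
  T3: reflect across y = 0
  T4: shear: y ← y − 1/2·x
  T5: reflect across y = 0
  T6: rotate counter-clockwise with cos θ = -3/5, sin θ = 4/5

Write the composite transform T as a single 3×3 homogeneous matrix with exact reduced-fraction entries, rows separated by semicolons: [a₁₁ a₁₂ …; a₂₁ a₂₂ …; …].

T1 = [12/13 5/13 0; -5/13 12/13 0; 0 0 1]
T2·T1 = [12/13 5/13 3; -5/13 12/13 -2; 0 0 1]
T3·…·T1 = [12/13 5/13 3; 5/13 -12/13 2; 0 0 1]
T4·…·T1 = [12/13 5/13 3; -1/13 -29/26 1/2; 0 0 1]
T5·…·T1 = [12/13 5/13 3; 1/13 29/26 -1/2; 0 0 1]
T6·…·T1 = [-8/13 -73/65 -7/5; 9/13 -47/130 27/10; 0 0 1]

T = [-8/13 -73/65 -7/5; 9/13 -47/130 27/10; 0 0 1]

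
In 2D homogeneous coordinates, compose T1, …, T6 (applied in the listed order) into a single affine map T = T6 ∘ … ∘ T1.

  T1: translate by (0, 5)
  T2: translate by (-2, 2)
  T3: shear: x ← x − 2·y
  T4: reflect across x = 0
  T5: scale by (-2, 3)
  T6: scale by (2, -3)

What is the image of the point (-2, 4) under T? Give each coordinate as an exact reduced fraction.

T1 translate by (0, 5): (-2, 4) → (-2, 9)
T2 translate by (-2, 2): (-2, 9) → (-4, 11)
T3 shear: x ← x − 2·y: (-4, 11) → (-26, 11)
T4 reflect across x = 0: (-26, 11) → (26, 11)
T5 scale by (-2, 3): (26, 11) → (-52, 33)
T6 scale by (2, -3): (-52, 33) → (-104, -99)

T(p) = (-104, -99)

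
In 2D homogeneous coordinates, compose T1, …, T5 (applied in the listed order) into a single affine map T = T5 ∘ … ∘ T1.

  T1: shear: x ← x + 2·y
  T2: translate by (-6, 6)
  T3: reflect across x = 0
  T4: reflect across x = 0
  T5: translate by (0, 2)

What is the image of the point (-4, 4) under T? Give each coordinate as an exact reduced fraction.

T(p) = (-2, 12)

T1 shear: x ← x + 2·y: (-4, 4) → (4, 4)
T2 translate by (-6, 6): (4, 4) → (-2, 10)
T3 reflect across x = 0: (-2, 10) → (2, 10)
T4 reflect across x = 0: (2, 10) → (-2, 10)
T5 translate by (0, 2): (-2, 10) → (-2, 12)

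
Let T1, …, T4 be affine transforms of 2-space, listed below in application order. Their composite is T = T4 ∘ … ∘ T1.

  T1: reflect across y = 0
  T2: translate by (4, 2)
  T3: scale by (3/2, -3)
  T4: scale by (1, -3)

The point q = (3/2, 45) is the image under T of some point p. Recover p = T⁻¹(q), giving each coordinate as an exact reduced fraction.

p = (-3, -3)

T1 = [1 0 0; 0 -1 0; 0 0 1]
T2·T1 = [1 0 4; 0 -1 2; 0 0 1]
T3·…·T1 = [3/2 0 6; 0 3 -6; 0 0 1]
T4·…·T1 = [3/2 0 6; 0 -9 18; 0 0 1]
det M = -27/2; M⁻¹ = [2/3 0 -4; 0 -1/9 2; 0 0 1]
M⁻¹ · (3/2, 45)ᵀ = (-3, -3)ᵀ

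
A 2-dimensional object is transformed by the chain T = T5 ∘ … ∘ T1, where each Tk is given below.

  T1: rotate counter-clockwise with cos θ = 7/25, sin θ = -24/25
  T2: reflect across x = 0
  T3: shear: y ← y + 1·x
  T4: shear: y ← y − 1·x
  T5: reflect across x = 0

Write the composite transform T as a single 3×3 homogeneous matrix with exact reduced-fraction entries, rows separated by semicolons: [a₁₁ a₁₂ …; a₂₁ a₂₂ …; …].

T1 = [7/25 24/25 0; -24/25 7/25 0; 0 0 1]
T2·T1 = [-7/25 -24/25 0; -24/25 7/25 0; 0 0 1]
T3·…·T1 = [-7/25 -24/25 0; -31/25 -17/25 0; 0 0 1]
T4·…·T1 = [-7/25 -24/25 0; -24/25 7/25 0; 0 0 1]
T5·…·T1 = [7/25 24/25 0; -24/25 7/25 0; 0 0 1]

T = [7/25 24/25 0; -24/25 7/25 0; 0 0 1]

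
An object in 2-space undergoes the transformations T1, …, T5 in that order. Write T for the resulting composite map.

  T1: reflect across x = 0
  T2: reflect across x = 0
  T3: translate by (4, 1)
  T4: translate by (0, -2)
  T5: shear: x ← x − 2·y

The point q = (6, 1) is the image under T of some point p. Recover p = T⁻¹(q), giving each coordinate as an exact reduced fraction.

T1 = [-1 0 0; 0 1 0; 0 0 1]
T2·T1 = [1 0 0; 0 1 0; 0 0 1]
T3·…·T1 = [1 0 4; 0 1 1; 0 0 1]
T4·…·T1 = [1 0 4; 0 1 -1; 0 0 1]
T5·…·T1 = [1 -2 6; 0 1 -1; 0 0 1]
det M = 1; M⁻¹ = [1 2 -4; 0 1 1; 0 0 1]
M⁻¹ · (6, 1)ᵀ = (4, 2)ᵀ

p = (4, 2)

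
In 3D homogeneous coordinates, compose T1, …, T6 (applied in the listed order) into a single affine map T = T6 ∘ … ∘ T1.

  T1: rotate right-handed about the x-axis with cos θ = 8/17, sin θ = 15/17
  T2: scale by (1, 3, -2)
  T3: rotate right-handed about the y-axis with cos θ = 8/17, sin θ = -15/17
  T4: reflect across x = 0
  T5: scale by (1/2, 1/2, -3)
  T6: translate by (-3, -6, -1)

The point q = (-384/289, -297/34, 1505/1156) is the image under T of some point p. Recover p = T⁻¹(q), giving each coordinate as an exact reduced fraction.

T1 = [1 0 0 0; 0 8/17 -15/17 0; 0 15/17 8/17 0; 0 0 0 1]
T2·T1 = [1 0 0 0; 0 24/17 -45/17 0; 0 -30/17 -16/17 0; 0 0 0 1]
T3·…·T1 = [8/17 450/289 240/289 0; 0 24/17 -45/17 0; 15/17 -240/289 -128/289 0; 0 0 0 1]
T4·…·T1 = [-8/17 -450/289 -240/289 0; 0 24/17 -45/17 0; 15/17 -240/289 -128/289 0; 0 0 0 1]
T5·…·T1 = [-4/17 -225/289 -120/289 0; 0 12/17 -45/34 0; -45/17 720/289 384/289 0; 0 0 0 1]
T6·…·T1 = [-4/17 -225/289 -120/289 -3; 0 12/17 -45/34 -6; -45/17 720/289 384/289 -1; 0 0 0 1]
det M = -9/2; M⁻¹ = [-16/17 0 -5/17 -53/17; -225/289 16/51 20/289 -111/289; -120/289 -10/17 32/867 -4108/867; 0 0 0 1]
M⁻¹ · (-384/289, -297/34, 1505/1156)ᵀ = (-9/4, -2, 1)ᵀ

p = (-9/4, -2, 1)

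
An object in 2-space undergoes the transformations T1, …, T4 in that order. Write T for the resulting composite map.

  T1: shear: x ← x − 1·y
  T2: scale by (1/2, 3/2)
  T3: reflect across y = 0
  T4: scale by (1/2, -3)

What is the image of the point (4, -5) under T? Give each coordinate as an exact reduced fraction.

T(p) = (9/4, -45/2)

T1 shear: x ← x − 1·y: (4, -5) → (9, -5)
T2 scale by (1/2, 3/2): (9, -5) → (9/2, -15/2)
T3 reflect across y = 0: (9/2, -15/2) → (9/2, 15/2)
T4 scale by (1/2, -3): (9/2, 15/2) → (9/4, -45/2)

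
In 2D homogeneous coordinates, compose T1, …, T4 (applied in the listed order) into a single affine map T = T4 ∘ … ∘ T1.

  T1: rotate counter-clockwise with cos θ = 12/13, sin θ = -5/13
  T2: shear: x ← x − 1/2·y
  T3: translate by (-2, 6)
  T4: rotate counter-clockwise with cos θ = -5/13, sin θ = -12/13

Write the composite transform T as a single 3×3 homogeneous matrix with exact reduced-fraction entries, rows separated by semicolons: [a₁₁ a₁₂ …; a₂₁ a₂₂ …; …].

T1 = [12/13 5/13 0; -5/13 12/13 0; 0 0 1]
T2·T1 = [29/26 -1/13 0; -5/13 12/13 0; 0 0 1]
T3·…·T1 = [29/26 -1/13 -2; -5/13 12/13 6; 0 0 1]
T4·…·T1 = [-265/338 149/169 82/13; -149/169 -48/169 -6/13; 0 0 1]

T = [-265/338 149/169 82/13; -149/169 -48/169 -6/13; 0 0 1]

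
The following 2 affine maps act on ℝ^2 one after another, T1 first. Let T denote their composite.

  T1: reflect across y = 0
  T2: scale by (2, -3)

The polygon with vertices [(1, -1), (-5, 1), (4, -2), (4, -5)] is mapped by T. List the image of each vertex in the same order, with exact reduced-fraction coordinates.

T1 reflect across y = 0: (1, -1) → (1, 1); (-5, 1) → (-5, -1); (4, -2) → (4, 2); (4, -5) → (4, 5)
T2 scale by (2, -3): (1, 1) → (2, -3); (-5, -1) → (-10, 3); (4, 2) → (8, -6); (4, 5) → (8, -15)

image vertices: (2, -3), (-10, 3), (8, -6), (8, -15)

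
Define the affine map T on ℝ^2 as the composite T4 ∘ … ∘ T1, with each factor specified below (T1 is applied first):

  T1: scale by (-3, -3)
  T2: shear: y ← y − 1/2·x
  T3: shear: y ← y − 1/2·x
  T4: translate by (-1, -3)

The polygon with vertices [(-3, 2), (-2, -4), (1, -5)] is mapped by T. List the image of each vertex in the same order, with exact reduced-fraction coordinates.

image vertices: (8, -18), (5, 3), (-4, 15)

T1 scale by (-3, -3): (-3, 2) → (9, -6); (-2, -4) → (6, 12); (1, -5) → (-3, 15)
T2 shear: y ← y − 1/2·x: (9, -6) → (9, -21/2); (6, 12) → (6, 9); (-3, 15) → (-3, 33/2)
T3 shear: y ← y − 1/2·x: (9, -21/2) → (9, -15); (6, 9) → (6, 6); (-3, 33/2) → (-3, 18)
T4 translate by (-1, -3): (9, -15) → (8, -18); (6, 6) → (5, 3); (-3, 18) → (-4, 15)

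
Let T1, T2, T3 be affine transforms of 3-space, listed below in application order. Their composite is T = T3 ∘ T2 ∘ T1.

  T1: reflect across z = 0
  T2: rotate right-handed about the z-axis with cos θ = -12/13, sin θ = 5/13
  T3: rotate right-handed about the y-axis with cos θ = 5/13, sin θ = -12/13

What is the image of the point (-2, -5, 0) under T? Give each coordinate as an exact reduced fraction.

T(p) = (245/169, 50/13, 588/169)

T1 reflect across z = 0: (-2, -5, 0) → (-2, -5, 0)
T2 rotate right-handed about the z-axis with cos θ = -12/13, sin θ = 5/13: (-2, -5, 0) → (49/13, 50/13, 0)
T3 rotate right-handed about the y-axis with cos θ = 5/13, sin θ = -12/13: (49/13, 50/13, 0) → (245/169, 50/13, 588/169)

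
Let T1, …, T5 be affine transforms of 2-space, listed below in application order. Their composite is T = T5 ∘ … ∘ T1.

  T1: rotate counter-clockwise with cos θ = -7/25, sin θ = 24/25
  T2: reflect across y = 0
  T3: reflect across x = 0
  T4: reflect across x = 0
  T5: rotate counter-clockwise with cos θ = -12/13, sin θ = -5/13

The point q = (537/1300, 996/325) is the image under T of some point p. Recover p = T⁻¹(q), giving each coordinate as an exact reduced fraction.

T1 = [-7/25 -24/25 0; 24/25 -7/25 0; 0 0 1]
T2·T1 = [-7/25 -24/25 0; -24/25 7/25 0; 0 0 1]
T3·…·T1 = [7/25 24/25 0; -24/25 7/25 0; 0 0 1]
T4·…·T1 = [-7/25 -24/25 0; -24/25 7/25 0; 0 0 1]
T5·…·T1 = [-36/325 323/325 0; 323/325 36/325 0; 0 0 1]
det M = -1; M⁻¹ = [-36/325 323/325 0; 323/325 36/325 0; 0 0 1]
M⁻¹ · (537/1300, 996/325)ᵀ = (3, 3/4)ᵀ

p = (3, 3/4)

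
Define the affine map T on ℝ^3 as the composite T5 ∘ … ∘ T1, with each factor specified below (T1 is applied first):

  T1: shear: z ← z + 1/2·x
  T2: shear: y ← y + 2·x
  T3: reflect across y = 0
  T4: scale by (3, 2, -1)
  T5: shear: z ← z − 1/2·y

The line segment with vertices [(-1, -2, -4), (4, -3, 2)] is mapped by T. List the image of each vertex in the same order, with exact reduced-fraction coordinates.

T1 shear: z ← z + 1/2·x: (-1, -2, -4) → (-1, -2, -9/2); (4, -3, 2) → (4, -3, 4)
T2 shear: y ← y + 2·x: (-1, -2, -9/2) → (-1, -4, -9/2); (4, -3, 4) → (4, 5, 4)
T3 reflect across y = 0: (-1, -4, -9/2) → (-1, 4, -9/2); (4, 5, 4) → (4, -5, 4)
T4 scale by (3, 2, -1): (-1, 4, -9/2) → (-3, 8, 9/2); (4, -5, 4) → (12, -10, -4)
T5 shear: z ← z − 1/2·y: (-3, 8, 9/2) → (-3, 8, 1/2); (12, -10, -4) → (12, -10, 1)

image vertices: (-3, 8, 1/2), (12, -10, 1)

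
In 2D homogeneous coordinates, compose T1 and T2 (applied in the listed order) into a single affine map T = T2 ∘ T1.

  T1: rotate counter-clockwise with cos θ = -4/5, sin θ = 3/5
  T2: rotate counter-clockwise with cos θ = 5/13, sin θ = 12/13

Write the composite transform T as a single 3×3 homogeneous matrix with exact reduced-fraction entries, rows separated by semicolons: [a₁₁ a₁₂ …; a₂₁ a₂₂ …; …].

T1 = [-4/5 -3/5 0; 3/5 -4/5 0; 0 0 1]
T2·T1 = [-56/65 33/65 0; -33/65 -56/65 0; 0 0 1]

T = [-56/65 33/65 0; -33/65 -56/65 0; 0 0 1]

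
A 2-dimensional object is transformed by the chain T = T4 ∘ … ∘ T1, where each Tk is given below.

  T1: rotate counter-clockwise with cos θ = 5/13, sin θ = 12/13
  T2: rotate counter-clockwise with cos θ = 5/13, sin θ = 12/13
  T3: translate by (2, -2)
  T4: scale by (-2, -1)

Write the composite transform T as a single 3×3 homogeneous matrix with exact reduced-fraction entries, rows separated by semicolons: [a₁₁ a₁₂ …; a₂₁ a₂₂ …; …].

T = [238/169 240/169 -4; -120/169 119/169 2; 0 0 1]

T1 = [5/13 -12/13 0; 12/13 5/13 0; 0 0 1]
T2·T1 = [-119/169 -120/169 0; 120/169 -119/169 0; 0 0 1]
T3·…·T1 = [-119/169 -120/169 2; 120/169 -119/169 -2; 0 0 1]
T4·…·T1 = [238/169 240/169 -4; -120/169 119/169 2; 0 0 1]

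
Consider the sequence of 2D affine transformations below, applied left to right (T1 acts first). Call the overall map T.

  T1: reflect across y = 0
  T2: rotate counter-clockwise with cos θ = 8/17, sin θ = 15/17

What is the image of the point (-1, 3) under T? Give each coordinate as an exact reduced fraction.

T1 reflect across y = 0: (-1, 3) → (-1, -3)
T2 rotate counter-clockwise with cos θ = 8/17, sin θ = 15/17: (-1, -3) → (37/17, -39/17)

T(p) = (37/17, -39/17)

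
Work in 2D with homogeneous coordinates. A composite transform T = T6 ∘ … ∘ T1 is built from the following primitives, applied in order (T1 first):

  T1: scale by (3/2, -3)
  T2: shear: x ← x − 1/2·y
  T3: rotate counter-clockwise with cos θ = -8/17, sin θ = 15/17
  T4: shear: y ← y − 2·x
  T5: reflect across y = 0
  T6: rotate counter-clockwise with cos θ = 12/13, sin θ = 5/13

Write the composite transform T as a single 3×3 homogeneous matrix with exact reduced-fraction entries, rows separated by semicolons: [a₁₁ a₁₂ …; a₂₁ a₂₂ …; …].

T = [177/442 597/442 0; -618/221 399/221 0; 0 0 1]

T1 = [3/2 0 0; 0 -3 0; 0 0 1]
T2·T1 = [3/2 3/2 0; 0 -3 0; 0 0 1]
T3·…·T1 = [-12/17 33/17 0; 45/34 93/34 0; 0 0 1]
T4·…·T1 = [-12/17 33/17 0; 93/34 -39/34 0; 0 0 1]
T5·…·T1 = [-12/17 33/17 0; -93/34 39/34 0; 0 0 1]
T6·…·T1 = [177/442 597/442 0; -618/221 399/221 0; 0 0 1]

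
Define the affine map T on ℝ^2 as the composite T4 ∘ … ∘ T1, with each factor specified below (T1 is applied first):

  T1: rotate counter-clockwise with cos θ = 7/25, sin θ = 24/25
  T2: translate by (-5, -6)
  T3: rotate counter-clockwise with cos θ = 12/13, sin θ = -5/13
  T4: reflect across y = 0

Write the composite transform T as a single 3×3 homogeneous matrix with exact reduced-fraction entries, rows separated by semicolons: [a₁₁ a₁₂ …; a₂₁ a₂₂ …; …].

T = [204/325 -253/325 -90/13; -253/325 -204/325 47/13; 0 0 1]

T1 = [7/25 -24/25 0; 24/25 7/25 0; 0 0 1]
T2·T1 = [7/25 -24/25 -5; 24/25 7/25 -6; 0 0 1]
T3·…·T1 = [204/325 -253/325 -90/13; 253/325 204/325 -47/13; 0 0 1]
T4·…·T1 = [204/325 -253/325 -90/13; -253/325 -204/325 47/13; 0 0 1]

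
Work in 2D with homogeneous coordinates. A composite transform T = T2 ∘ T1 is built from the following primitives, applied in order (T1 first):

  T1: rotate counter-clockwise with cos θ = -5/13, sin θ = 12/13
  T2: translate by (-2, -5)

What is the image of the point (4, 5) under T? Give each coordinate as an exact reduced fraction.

T(p) = (-106/13, -42/13)

T1 rotate counter-clockwise with cos θ = -5/13, sin θ = 12/13: (4, 5) → (-80/13, 23/13)
T2 translate by (-2, -5): (-80/13, 23/13) → (-106/13, -42/13)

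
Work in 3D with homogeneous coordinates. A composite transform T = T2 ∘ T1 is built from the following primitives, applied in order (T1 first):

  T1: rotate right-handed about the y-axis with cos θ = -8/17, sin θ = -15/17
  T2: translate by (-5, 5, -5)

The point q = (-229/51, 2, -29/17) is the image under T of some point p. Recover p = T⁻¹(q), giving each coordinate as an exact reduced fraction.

p = (8/3, -3, -2)

T1 = [-8/17 0 -15/17 0; 0 1 0 0; 15/17 0 -8/17 0; 0 0 0 1]
T2·T1 = [-8/17 0 -15/17 -5; 0 1 0 5; 15/17 0 -8/17 -5; 0 0 0 1]
det M = 1; M⁻¹ = [-8/17 0 15/17 35/17; 0 1 0 -5; -15/17 0 -8/17 -115/17; 0 0 0 1]
M⁻¹ · (-229/51, 2, -29/17)ᵀ = (8/3, -3, -2)ᵀ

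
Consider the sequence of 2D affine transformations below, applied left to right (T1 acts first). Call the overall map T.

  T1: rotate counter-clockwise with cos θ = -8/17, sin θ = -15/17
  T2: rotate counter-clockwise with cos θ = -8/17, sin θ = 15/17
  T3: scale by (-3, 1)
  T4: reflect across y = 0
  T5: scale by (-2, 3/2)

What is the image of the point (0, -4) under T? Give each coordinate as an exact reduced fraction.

T1 rotate counter-clockwise with cos θ = -8/17, sin θ = -15/17: (0, -4) → (-60/17, 32/17)
T2 rotate counter-clockwise with cos θ = -8/17, sin θ = 15/17: (-60/17, 32/17) → (0, -4)
T3 scale by (-3, 1): (0, -4) → (0, -4)
T4 reflect across y = 0: (0, -4) → (0, 4)
T5 scale by (-2, 3/2): (0, 4) → (0, 6)

T(p) = (0, 6)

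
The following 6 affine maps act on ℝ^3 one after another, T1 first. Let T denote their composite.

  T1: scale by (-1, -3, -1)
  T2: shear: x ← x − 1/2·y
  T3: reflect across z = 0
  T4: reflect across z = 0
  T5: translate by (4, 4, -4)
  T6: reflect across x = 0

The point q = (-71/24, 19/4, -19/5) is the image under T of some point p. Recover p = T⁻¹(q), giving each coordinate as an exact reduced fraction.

p = (2/3, -1/4, -1/5)

T1 = [-1 0 0 0; 0 -3 0 0; 0 0 -1 0; 0 0 0 1]
T2·T1 = [-1 3/2 0 0; 0 -3 0 0; 0 0 -1 0; 0 0 0 1]
T3·…·T1 = [-1 3/2 0 0; 0 -3 0 0; 0 0 1 0; 0 0 0 1]
T4·…·T1 = [-1 3/2 0 0; 0 -3 0 0; 0 0 -1 0; 0 0 0 1]
T5·…·T1 = [-1 3/2 0 4; 0 -3 0 4; 0 0 -1 -4; 0 0 0 1]
T6·…·T1 = [1 -3/2 0 -4; 0 -3 0 4; 0 0 -1 -4; 0 0 0 1]
det M = 3; M⁻¹ = [1 -1/2 0 6; 0 -1/3 0 4/3; 0 0 -1 -4; 0 0 0 1]
M⁻¹ · (-71/24, 19/4, -19/5)ᵀ = (2/3, -1/4, -1/5)ᵀ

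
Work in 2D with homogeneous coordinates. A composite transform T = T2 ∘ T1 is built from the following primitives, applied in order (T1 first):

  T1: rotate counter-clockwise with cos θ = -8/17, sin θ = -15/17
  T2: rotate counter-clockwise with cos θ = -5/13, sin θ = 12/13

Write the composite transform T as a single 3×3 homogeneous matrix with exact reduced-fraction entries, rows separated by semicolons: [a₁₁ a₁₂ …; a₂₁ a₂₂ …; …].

T1 = [-8/17 15/17 0; -15/17 -8/17 0; 0 0 1]
T2·T1 = [220/221 21/221 0; -21/221 220/221 0; 0 0 1]

T = [220/221 21/221 0; -21/221 220/221 0; 0 0 1]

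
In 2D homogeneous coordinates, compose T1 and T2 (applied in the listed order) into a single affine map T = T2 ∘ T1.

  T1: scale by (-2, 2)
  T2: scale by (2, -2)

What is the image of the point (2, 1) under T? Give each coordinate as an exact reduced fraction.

T1 scale by (-2, 2): (2, 1) → (-4, 2)
T2 scale by (2, -2): (-4, 2) → (-8, -4)

T(p) = (-8, -4)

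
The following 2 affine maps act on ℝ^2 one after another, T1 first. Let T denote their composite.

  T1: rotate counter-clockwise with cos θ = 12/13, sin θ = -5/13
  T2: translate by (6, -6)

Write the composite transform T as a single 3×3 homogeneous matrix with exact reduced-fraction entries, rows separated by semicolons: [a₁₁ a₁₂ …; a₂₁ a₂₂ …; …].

T = [12/13 5/13 6; -5/13 12/13 -6; 0 0 1]

T1 = [12/13 5/13 0; -5/13 12/13 0; 0 0 1]
T2·T1 = [12/13 5/13 6; -5/13 12/13 -6; 0 0 1]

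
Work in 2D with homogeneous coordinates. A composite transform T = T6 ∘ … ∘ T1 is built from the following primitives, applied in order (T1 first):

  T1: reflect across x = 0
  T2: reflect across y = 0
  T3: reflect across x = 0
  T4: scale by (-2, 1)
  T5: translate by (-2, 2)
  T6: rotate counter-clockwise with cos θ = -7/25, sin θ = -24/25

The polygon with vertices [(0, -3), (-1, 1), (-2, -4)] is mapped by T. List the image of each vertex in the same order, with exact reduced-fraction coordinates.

image vertices: (134/25, 13/25), (24/25, -7/25), (26/5, -18/5)

T1 reflect across x = 0: (0, -3) → (0, -3); (-1, 1) → (1, 1); (-2, -4) → (2, -4)
T2 reflect across y = 0: (0, -3) → (0, 3); (1, 1) → (1, -1); (2, -4) → (2, 4)
T3 reflect across x = 0: (0, 3) → (0, 3); (1, -1) → (-1, -1); (2, 4) → (-2, 4)
T4 scale by (-2, 1): (0, 3) → (0, 3); (-1, -1) → (2, -1); (-2, 4) → (4, 4)
T5 translate by (-2, 2): (0, 3) → (-2, 5); (2, -1) → (0, 1); (4, 4) → (2, 6)
T6 rotate counter-clockwise with cos θ = -7/25, sin θ = -24/25: (-2, 5) → (134/25, 13/25); (0, 1) → (24/25, -7/25); (2, 6) → (26/5, -18/5)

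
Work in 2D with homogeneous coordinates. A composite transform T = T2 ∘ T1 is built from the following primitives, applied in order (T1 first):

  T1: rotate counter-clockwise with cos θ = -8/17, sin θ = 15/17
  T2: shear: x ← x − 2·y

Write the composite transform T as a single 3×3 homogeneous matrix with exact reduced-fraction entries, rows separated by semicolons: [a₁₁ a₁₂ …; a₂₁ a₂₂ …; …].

T = [-38/17 1/17 0; 15/17 -8/17 0; 0 0 1]

T1 = [-8/17 -15/17 0; 15/17 -8/17 0; 0 0 1]
T2·T1 = [-38/17 1/17 0; 15/17 -8/17 0; 0 0 1]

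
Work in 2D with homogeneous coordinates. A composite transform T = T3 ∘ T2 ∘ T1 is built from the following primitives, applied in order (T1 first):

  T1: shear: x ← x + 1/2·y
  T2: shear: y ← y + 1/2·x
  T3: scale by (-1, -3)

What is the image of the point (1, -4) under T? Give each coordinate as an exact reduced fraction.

T(p) = (1, 27/2)

T1 shear: x ← x + 1/2·y: (1, -4) → (-1, -4)
T2 shear: y ← y + 1/2·x: (-1, -4) → (-1, -9/2)
T3 scale by (-1, -3): (-1, -9/2) → (1, 27/2)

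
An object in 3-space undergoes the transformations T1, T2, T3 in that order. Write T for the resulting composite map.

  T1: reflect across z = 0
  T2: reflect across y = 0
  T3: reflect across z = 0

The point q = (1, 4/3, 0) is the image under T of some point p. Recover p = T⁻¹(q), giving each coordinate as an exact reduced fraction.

T1 = [1 0 0 0; 0 1 0 0; 0 0 -1 0; 0 0 0 1]
T2·T1 = [1 0 0 0; 0 -1 0 0; 0 0 -1 0; 0 0 0 1]
T3·…·T1 = [1 0 0 0; 0 -1 0 0; 0 0 1 0; 0 0 0 1]
det M = -1; M⁻¹ = [1 0 0 0; 0 -1 0 0; 0 0 1 0; 0 0 0 1]
M⁻¹ · (1, 4/3, 0)ᵀ = (1, -4/3, 0)ᵀ

p = (1, -4/3, 0)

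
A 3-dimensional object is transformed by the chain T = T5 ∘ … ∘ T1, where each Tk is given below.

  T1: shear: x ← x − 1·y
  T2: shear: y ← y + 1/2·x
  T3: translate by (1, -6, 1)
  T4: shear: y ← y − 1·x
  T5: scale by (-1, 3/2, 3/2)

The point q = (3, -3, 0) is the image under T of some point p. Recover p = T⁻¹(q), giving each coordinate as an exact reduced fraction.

T1 = [1 -1 0 0; 0 1 0 0; 0 0 1 0; 0 0 0 1]
T2·T1 = [1 -1 0 0; 1/2 1/2 0 0; 0 0 1 0; 0 0 0 1]
T3·…·T1 = [1 -1 0 1; 1/2 1/2 0 -6; 0 0 1 1; 0 0 0 1]
T4·…·T1 = [1 -1 0 1; -1/2 3/2 0 -7; 0 0 1 1; 0 0 0 1]
T5·…·T1 = [-1 1 0 -1; -3/4 9/4 0 -21/2; 0 0 3/2 3/2; 0 0 0 1]
det M = -9/4; M⁻¹ = [-3/2 2/3 0 11/2; -1/2 2/3 0 13/2; 0 0 2/3 -1; 0 0 0 1]
M⁻¹ · (3, -3, 0)ᵀ = (-1, 3, -1)ᵀ

p = (-1, 3, -1)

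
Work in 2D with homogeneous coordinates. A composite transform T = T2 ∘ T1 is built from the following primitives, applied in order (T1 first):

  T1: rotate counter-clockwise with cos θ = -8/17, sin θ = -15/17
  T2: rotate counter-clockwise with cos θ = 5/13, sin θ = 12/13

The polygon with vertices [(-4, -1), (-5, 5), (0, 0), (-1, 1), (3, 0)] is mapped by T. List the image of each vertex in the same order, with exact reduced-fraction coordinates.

T1 rotate counter-clockwise with cos θ = -8/17, sin θ = -15/17: (-4, -1) → (1, 4); (-5, 5) → (115/17, 35/17); (0, 0) → (0, 0); (-1, 1) → (23/17, 7/17); (3, 0) → (-24/17, -45/17)
T2 rotate counter-clockwise with cos θ = 5/13, sin θ = 12/13: (1, 4) → (-43/13, 32/13); (115/17, 35/17) → (155/221, 1555/221); (0, 0) → (0, 0); (23/17, 7/17) → (31/221, 311/221); (-24/17, -45/17) → (420/221, -513/221)

image vertices: (-43/13, 32/13), (155/221, 1555/221), (0, 0), (31/221, 311/221), (420/221, -513/221)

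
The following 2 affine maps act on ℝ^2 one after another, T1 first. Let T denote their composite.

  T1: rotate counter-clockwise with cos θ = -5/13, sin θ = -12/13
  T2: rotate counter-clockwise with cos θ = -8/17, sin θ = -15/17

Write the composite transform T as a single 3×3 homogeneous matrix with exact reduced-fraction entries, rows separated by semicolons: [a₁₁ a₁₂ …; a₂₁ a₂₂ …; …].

T = [-140/221 -171/221 0; 171/221 -140/221 0; 0 0 1]

T1 = [-5/13 12/13 0; -12/13 -5/13 0; 0 0 1]
T2·T1 = [-140/221 -171/221 0; 171/221 -140/221 0; 0 0 1]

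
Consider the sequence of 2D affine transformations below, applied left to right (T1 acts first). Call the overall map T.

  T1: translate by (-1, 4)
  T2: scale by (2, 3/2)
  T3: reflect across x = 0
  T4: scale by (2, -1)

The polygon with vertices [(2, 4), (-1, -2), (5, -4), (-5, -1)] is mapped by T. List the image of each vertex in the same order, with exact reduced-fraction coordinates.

image vertices: (-4, -12), (8, -3), (-16, 0), (24, -9/2)

T1 translate by (-1, 4): (2, 4) → (1, 8); (-1, -2) → (-2, 2); (5, -4) → (4, 0); (-5, -1) → (-6, 3)
T2 scale by (2, 3/2): (1, 8) → (2, 12); (-2, 2) → (-4, 3); (4, 0) → (8, 0); (-6, 3) → (-12, 9/2)
T3 reflect across x = 0: (2, 12) → (-2, 12); (-4, 3) → (4, 3); (8, 0) → (-8, 0); (-12, 9/2) → (12, 9/2)
T4 scale by (2, -1): (-2, 12) → (-4, -12); (4, 3) → (8, -3); (-8, 0) → (-16, 0); (12, 9/2) → (24, -9/2)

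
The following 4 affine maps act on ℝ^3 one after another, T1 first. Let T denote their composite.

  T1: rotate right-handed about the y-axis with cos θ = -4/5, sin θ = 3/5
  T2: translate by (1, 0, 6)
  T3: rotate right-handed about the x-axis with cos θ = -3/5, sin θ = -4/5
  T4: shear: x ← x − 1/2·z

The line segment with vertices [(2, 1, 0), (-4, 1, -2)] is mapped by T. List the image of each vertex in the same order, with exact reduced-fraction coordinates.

image vertices: (31/25, 81/25, -92/25), (32/5, 37/5, -34/5)

T1 rotate right-handed about the y-axis with cos θ = -4/5, sin θ = 3/5: (2, 1, 0) → (-8/5, 1, -6/5); (-4, 1, -2) → (2, 1, 4)
T2 translate by (1, 0, 6): (-8/5, 1, -6/5) → (-3/5, 1, 24/5); (2, 1, 4) → (3, 1, 10)
T3 rotate right-handed about the x-axis with cos θ = -3/5, sin θ = -4/5: (-3/5, 1, 24/5) → (-3/5, 81/25, -92/25); (3, 1, 10) → (3, 37/5, -34/5)
T4 shear: x ← x − 1/2·z: (-3/5, 81/25, -92/25) → (31/25, 81/25, -92/25); (3, 37/5, -34/5) → (32/5, 37/5, -34/5)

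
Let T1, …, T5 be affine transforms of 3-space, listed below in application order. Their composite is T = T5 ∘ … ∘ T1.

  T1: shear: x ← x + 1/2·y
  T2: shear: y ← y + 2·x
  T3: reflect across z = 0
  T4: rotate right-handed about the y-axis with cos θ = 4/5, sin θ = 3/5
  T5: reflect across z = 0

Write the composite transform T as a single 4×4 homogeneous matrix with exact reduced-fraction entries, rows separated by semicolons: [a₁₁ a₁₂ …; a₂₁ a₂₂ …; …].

T = [4/5 2/5 -3/5 0; 2 2 0 0; 3/5 3/10 4/5 0; 0 0 0 1]

T1 = [1 1/2 0 0; 0 1 0 0; 0 0 1 0; 0 0 0 1]
T2·T1 = [1 1/2 0 0; 2 2 0 0; 0 0 1 0; 0 0 0 1]
T3·…·T1 = [1 1/2 0 0; 2 2 0 0; 0 0 -1 0; 0 0 0 1]
T4·…·T1 = [4/5 2/5 -3/5 0; 2 2 0 0; -3/5 -3/10 -4/5 0; 0 0 0 1]
T5·…·T1 = [4/5 2/5 -3/5 0; 2 2 0 0; 3/5 3/10 4/5 0; 0 0 0 1]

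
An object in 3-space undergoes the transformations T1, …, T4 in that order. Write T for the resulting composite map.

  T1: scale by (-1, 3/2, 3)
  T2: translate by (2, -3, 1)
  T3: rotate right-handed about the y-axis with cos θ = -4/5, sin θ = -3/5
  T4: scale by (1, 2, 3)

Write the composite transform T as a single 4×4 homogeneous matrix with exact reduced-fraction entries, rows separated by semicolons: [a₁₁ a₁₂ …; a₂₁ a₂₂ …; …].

T1 = [-1 0 0 0; 0 3/2 0 0; 0 0 3 0; 0 0 0 1]
T2·T1 = [-1 0 0 2; 0 3/2 0 -3; 0 0 3 1; 0 0 0 1]
T3·…·T1 = [4/5 0 -9/5 -11/5; 0 3/2 0 -3; -3/5 0 -12/5 2/5; 0 0 0 1]
T4·…·T1 = [4/5 0 -9/5 -11/5; 0 3 0 -6; -9/5 0 -36/5 6/5; 0 0 0 1]

T = [4/5 0 -9/5 -11/5; 0 3 0 -6; -9/5 0 -36/5 6/5; 0 0 0 1]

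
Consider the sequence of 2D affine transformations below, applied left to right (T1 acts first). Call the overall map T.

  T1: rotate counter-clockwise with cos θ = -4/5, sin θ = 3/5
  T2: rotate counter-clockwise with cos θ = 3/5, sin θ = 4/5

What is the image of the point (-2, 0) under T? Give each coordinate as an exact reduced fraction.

T(p) = (48/25, 14/25)

T1 rotate counter-clockwise with cos θ = -4/5, sin θ = 3/5: (-2, 0) → (8/5, -6/5)
T2 rotate counter-clockwise with cos θ = 3/5, sin θ = 4/5: (8/5, -6/5) → (48/25, 14/25)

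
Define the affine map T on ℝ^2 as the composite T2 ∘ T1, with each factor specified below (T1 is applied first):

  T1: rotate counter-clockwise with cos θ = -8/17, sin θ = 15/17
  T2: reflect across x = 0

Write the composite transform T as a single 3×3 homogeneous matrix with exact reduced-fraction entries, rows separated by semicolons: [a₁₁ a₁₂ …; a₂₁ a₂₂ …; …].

T = [8/17 15/17 0; 15/17 -8/17 0; 0 0 1]

T1 = [-8/17 -15/17 0; 15/17 -8/17 0; 0 0 1]
T2·T1 = [8/17 15/17 0; 15/17 -8/17 0; 0 0 1]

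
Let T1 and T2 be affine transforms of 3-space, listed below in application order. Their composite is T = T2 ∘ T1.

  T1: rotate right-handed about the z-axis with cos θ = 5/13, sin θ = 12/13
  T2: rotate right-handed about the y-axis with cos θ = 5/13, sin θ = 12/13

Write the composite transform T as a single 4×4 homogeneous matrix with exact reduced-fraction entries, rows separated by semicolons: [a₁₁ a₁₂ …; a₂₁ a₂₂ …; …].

T = [25/169 -60/169 12/13 0; 12/13 5/13 0 0; -60/169 144/169 5/13 0; 0 0 0 1]

T1 = [5/13 -12/13 0 0; 12/13 5/13 0 0; 0 0 1 0; 0 0 0 1]
T2·T1 = [25/169 -60/169 12/13 0; 12/13 5/13 0 0; -60/169 144/169 5/13 0; 0 0 0 1]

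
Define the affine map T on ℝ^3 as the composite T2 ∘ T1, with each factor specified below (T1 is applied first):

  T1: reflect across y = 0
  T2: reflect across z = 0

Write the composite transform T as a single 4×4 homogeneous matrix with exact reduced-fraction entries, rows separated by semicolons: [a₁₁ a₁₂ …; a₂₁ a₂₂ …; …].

T1 = [1 0 0 0; 0 -1 0 0; 0 0 1 0; 0 0 0 1]
T2·T1 = [1 0 0 0; 0 -1 0 0; 0 0 -1 0; 0 0 0 1]

T = [1 0 0 0; 0 -1 0 0; 0 0 -1 0; 0 0 0 1]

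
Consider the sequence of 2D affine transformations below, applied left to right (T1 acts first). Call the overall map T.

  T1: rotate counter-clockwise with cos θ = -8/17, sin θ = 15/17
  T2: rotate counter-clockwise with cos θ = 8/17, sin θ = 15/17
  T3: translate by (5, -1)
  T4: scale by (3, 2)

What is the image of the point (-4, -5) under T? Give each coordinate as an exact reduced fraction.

T(p) = (27, 8)

T1 rotate counter-clockwise with cos θ = -8/17, sin θ = 15/17: (-4, -5) → (107/17, -20/17)
T2 rotate counter-clockwise with cos θ = 8/17, sin θ = 15/17: (107/17, -20/17) → (4, 5)
T3 translate by (5, -1): (4, 5) → (9, 4)
T4 scale by (3, 2): (9, 4) → (27, 8)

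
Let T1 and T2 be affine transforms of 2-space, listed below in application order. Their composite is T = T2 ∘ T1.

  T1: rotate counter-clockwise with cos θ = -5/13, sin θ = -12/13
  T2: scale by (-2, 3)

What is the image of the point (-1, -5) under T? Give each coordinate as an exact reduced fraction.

T(p) = (110/13, 111/13)

T1 rotate counter-clockwise with cos θ = -5/13, sin θ = -12/13: (-1, -5) → (-55/13, 37/13)
T2 scale by (-2, 3): (-55/13, 37/13) → (110/13, 111/13)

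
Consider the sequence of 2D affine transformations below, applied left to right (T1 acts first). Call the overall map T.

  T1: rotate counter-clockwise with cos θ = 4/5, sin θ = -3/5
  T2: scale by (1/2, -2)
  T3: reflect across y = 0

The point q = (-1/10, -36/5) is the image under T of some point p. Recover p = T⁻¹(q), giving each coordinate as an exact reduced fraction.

T1 = [4/5 3/5 0; -3/5 4/5 0; 0 0 1]
T2·T1 = [2/5 3/10 0; 6/5 -8/5 0; 0 0 1]
T3·…·T1 = [2/5 3/10 0; -6/5 8/5 0; 0 0 1]
det M = 1; M⁻¹ = [8/5 -3/10 0; 6/5 2/5 0; 0 0 1]
M⁻¹ · (-1/10, -36/5)ᵀ = (2, -3)ᵀ

p = (2, -3)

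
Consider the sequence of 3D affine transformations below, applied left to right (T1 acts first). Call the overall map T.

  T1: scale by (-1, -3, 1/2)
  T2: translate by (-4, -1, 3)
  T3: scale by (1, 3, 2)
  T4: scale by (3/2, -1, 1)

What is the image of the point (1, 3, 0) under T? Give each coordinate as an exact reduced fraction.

T1 scale by (-1, -3, 1/2): (1, 3, 0) → (-1, -9, 0)
T2 translate by (-4, -1, 3): (-1, -9, 0) → (-5, -10, 3)
T3 scale by (1, 3, 2): (-5, -10, 3) → (-5, -30, 6)
T4 scale by (3/2, -1, 1): (-5, -30, 6) → (-15/2, 30, 6)

T(p) = (-15/2, 30, 6)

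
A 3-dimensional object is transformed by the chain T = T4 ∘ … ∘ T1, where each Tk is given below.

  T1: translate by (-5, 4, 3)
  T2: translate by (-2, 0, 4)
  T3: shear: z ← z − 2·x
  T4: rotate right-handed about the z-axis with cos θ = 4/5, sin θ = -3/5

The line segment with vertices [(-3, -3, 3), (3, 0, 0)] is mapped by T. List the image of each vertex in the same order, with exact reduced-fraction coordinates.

T1 translate by (-5, 4, 3): (-3, -3, 3) → (-8, 1, 6); (3, 0, 0) → (-2, 4, 3)
T2 translate by (-2, 0, 4): (-8, 1, 6) → (-10, 1, 10); (-2, 4, 3) → (-4, 4, 7)
T3 shear: z ← z − 2·x: (-10, 1, 10) → (-10, 1, 30); (-4, 4, 7) → (-4, 4, 15)
T4 rotate right-handed about the z-axis with cos θ = 4/5, sin θ = -3/5: (-10, 1, 30) → (-37/5, 34/5, 30); (-4, 4, 15) → (-4/5, 28/5, 15)

image vertices: (-37/5, 34/5, 30), (-4/5, 28/5, 15)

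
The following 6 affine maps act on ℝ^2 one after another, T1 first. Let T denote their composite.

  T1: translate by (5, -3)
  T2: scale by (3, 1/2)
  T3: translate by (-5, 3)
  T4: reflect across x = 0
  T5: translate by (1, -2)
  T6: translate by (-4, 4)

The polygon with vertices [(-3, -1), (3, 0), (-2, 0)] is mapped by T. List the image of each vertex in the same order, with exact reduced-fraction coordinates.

image vertices: (-4, 3), (-22, 7/2), (-7, 7/2)

T1 translate by (5, -3): (-3, -1) → (2, -4); (3, 0) → (8, -3); (-2, 0) → (3, -3)
T2 scale by (3, 1/2): (2, -4) → (6, -2); (8, -3) → (24, -3/2); (3, -3) → (9, -3/2)
T3 translate by (-5, 3): (6, -2) → (1, 1); (24, -3/2) → (19, 3/2); (9, -3/2) → (4, 3/2)
T4 reflect across x = 0: (1, 1) → (-1, 1); (19, 3/2) → (-19, 3/2); (4, 3/2) → (-4, 3/2)
T5 translate by (1, -2): (-1, 1) → (0, -1); (-19, 3/2) → (-18, -1/2); (-4, 3/2) → (-3, -1/2)
T6 translate by (-4, 4): (0, -1) → (-4, 3); (-18, -1/2) → (-22, 7/2); (-3, -1/2) → (-7, 7/2)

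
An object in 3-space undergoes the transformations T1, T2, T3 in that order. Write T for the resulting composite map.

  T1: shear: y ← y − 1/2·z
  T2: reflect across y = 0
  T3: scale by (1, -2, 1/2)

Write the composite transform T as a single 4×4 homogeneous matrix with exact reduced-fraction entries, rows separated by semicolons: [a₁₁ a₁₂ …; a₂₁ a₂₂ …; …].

T = [1 0 0 0; 0 2 -1 0; 0 0 1/2 0; 0 0 0 1]

T1 = [1 0 0 0; 0 1 -1/2 0; 0 0 1 0; 0 0 0 1]
T2·T1 = [1 0 0 0; 0 -1 1/2 0; 0 0 1 0; 0 0 0 1]
T3·…·T1 = [1 0 0 0; 0 2 -1 0; 0 0 1/2 0; 0 0 0 1]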